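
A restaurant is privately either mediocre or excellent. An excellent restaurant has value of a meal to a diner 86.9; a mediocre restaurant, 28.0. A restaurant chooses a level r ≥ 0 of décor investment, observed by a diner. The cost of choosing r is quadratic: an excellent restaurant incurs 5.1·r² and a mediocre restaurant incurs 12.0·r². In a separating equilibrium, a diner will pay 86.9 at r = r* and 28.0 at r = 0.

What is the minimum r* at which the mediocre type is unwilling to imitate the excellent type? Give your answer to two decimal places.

The mediocre type at r = 0 receives 28.0; imitating at r* yields 86.9 − 12.0·r*².
Indifference: 28.0 = 86.9 − 12.0·r*², so r*² = (86.9 − 28.0) / 12.0 ≈ 4.9083.
r* = √4.9083 ≈ 2.22.

2.22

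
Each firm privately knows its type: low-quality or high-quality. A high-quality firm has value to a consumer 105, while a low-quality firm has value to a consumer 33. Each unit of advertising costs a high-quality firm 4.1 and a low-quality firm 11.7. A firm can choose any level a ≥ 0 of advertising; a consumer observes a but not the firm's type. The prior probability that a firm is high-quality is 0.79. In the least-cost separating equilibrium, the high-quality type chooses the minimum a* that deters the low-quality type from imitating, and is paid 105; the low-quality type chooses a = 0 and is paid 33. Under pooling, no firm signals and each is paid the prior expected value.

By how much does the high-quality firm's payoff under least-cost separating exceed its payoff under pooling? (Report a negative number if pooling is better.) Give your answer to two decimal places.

-10.11

Least-cost separating signal: a* solves 33 = 105 − 11.7·a*, so a* = (105 − 33)/11.7 ≈ 6.1538.
High-quality type's separating payoff: 105 − 4.1 × a* = 105 − 4.1 × (105 − 33)/11.7 = 105 − 295.2/11.7 ≈ 79.7692.
Pooling payoff: 0.79 × 105 + 0.21 × 33 = 89.88.
Difference: 79.7692 − 89.88 = -10.1108, i.e. -10.11 to two decimal places.
The high-quality type would prefer the pooling outcome.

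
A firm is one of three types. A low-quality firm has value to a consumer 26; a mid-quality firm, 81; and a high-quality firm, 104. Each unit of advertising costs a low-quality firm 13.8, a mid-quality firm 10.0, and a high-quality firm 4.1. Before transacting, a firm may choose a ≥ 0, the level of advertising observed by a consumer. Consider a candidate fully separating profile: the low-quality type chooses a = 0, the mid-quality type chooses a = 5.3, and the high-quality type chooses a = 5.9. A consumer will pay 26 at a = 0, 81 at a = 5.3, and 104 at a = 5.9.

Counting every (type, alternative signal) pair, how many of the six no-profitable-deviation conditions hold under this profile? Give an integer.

Mid-quality (own payoff 81 − 10.0×5.3 = 28): to a=0 gives 26 → no gain ✓; to a=5.9 gives 104 − 10.0×5.9 = 45 → profitable ✗.
Low-quality (own payoff 26): to a=5.3 gives 81 − 13.8×5.3 = 7.86 → no gain ✓; to a=5.9 gives 104 − 13.8×5.9 = 22.58 → no gain ✓.
High-quality (own payoff 104 − 4.1×5.9 = 79.81): to a=0 gives 26 → no gain ✓; to a=5.3 gives 81 − 4.1×5.3 = 59.27 → no gain ✓.
5 of the 6 constraints hold; not an equilibrium.

5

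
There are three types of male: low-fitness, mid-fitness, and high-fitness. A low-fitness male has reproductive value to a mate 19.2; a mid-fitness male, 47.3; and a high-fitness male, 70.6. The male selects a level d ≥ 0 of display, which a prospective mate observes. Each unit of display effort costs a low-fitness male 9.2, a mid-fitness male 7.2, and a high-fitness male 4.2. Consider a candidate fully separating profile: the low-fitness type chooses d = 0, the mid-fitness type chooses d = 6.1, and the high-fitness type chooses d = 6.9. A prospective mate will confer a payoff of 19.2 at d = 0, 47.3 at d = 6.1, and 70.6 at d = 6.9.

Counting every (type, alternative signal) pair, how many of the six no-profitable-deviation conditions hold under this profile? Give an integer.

High-fitness (own payoff 70.6 − 4.2×6.9 = 41.62): to d=0 gives 19.2 → no gain ✓; to d=6.1 gives 47.3 − 4.2×6.1 = 21.68 → no gain ✓.
Mid-fitness (own payoff 47.3 − 7.2×6.1 = 3.38): to d=0 gives 19.2 → profitable ✗; to d=6.9 gives 70.6 − 7.2×6.9 = 20.92 → profitable ✗.
Low-fitness (own payoff 19.2): to d=6.1 gives 47.3 − 9.2×6.1 = -8.82 → no gain ✓; to d=6.9 gives 70.6 − 9.2×6.9 = 7.12 → no gain ✓.
4 of the 6 constraints hold; not an equilibrium.

4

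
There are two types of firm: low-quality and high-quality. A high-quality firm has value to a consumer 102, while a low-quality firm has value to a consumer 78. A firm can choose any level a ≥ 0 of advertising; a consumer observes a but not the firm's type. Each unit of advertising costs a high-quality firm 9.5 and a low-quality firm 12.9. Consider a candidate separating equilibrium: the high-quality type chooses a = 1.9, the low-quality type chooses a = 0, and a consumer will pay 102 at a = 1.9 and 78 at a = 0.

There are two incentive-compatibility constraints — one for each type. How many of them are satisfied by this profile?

2

Low-quality type: stay at 0 → 78; mimic → 102 − 12.9 × 1.9 = 77.49. IC holds (78 ≥ 77.49).
High-quality type: signal → 102 − 9.5 × 1.9 = 83.95; deviate to 0 → 78. IC holds (83.95 ≥ 78).
2 of 2 constraints hold, so this is a separating equilibrium.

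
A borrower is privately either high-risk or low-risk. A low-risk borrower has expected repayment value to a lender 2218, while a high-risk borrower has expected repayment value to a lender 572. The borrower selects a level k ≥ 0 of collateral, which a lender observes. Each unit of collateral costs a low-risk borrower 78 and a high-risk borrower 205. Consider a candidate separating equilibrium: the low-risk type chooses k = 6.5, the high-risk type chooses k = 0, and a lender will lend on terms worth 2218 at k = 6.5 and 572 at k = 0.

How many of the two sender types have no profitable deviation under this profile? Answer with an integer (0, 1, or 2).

1

High-risk type: stay at 0 → 572; mimic → 2218 − 205 × 6.5 = 885.5. IC fails (572 < 885.5).
Low-risk type: signal → 2218 − 78 × 6.5 = 1711; deviate to 0 → 572. IC holds (1711 ≥ 572).
1 of 2 constraints hold, so this profile is not an equilibrium.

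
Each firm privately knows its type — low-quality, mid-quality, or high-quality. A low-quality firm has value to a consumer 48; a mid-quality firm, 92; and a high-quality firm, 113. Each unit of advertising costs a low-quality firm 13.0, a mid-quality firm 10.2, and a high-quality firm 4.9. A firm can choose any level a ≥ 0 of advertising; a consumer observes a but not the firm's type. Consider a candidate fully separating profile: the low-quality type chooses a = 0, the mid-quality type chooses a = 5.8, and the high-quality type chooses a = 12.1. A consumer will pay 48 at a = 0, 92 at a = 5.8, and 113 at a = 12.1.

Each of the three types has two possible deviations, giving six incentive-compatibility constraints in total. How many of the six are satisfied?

High-quality (own payoff 113 − 4.9×12.1 = 53.71): to a=0 gives 48 → no gain ✓; to a=5.8 gives 92 − 4.9×5.8 = 63.58 → profitable ✗.
Mid-quality (own payoff 92 − 10.2×5.8 = 32.84): to a=0 gives 48 → profitable ✗; to a=12.1 gives 113 − 10.2×12.1 = -10.42 → no gain ✓.
Low-quality (own payoff 48): to a=5.8 gives 92 − 13.0×5.8 = 16.6 → no gain ✓; to a=12.1 gives 113 − 13.0×12.1 = -44.3 → no gain ✓.
4 of the 6 constraints hold; not an equilibrium.

4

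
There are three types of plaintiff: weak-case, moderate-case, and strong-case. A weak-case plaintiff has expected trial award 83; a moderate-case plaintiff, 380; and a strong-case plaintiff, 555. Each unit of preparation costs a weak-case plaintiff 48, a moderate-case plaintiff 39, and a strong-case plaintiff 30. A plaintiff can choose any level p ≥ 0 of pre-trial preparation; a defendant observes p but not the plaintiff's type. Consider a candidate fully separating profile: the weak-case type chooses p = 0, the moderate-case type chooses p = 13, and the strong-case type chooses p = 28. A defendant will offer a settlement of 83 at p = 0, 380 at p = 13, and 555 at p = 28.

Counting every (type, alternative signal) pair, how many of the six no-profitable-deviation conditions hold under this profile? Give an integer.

Weak-case (own payoff 83): to p=13 gives 380 − 48×13 = -244 → no gain ✓; to p=28 gives 555 − 48×28 = -789 → no gain ✓.
Strong-case (own payoff 555 − 30×28 = -285): to p=0 gives 83 → profitable ✗; to p=13 gives 380 − 30×13 = -10 → profitable ✗.
Moderate-case (own payoff 380 − 39×13 = -127): to p=0 gives 83 → profitable ✗; to p=28 gives 555 − 39×28 = -537 → no gain ✓.
3 of the 6 constraints hold; not an equilibrium.

3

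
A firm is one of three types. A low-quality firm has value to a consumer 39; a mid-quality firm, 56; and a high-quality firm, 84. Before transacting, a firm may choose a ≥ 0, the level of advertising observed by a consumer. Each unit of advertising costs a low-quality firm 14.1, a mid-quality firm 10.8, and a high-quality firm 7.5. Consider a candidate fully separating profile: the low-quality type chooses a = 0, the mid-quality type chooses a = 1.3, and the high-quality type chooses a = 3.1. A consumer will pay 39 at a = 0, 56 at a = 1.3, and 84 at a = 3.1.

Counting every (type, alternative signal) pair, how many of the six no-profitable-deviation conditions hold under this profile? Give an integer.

High-quality (own payoff 84 − 7.5×3.1 = 60.75): to a=0 gives 39 → no gain ✓; to a=1.3 gives 56 − 7.5×1.3 = 46.25 → no gain ✓.
Low-quality (own payoff 39): to a=1.3 gives 56 − 14.1×1.3 = 37.67 → no gain ✓; to a=3.1 gives 84 − 14.1×3.1 = 40.29 → profitable ✗.
Mid-quality (own payoff 56 − 10.8×1.3 = 41.96): to a=0 gives 39 → no gain ✓; to a=3.1 gives 84 − 10.8×3.1 = 50.52 → profitable ✗.
4 of the 6 constraints hold; not an equilibrium.

4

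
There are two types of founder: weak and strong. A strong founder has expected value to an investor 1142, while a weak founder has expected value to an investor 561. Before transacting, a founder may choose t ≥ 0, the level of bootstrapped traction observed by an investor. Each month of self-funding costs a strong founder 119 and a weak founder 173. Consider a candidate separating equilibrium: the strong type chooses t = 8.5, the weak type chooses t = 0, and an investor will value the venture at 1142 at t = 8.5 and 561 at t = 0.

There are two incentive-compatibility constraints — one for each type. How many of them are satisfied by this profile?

1

Weak type: stay at 0 → 561; mimic → 1142 − 173 × 8.5 = -328.5. IC holds (561 ≥ -328.5).
Strong type: signal → 1142 − 119 × 8.5 = 130.5; deviate to 0 → 561. IC fails (130.5 < 561).
1 of 2 constraints hold, so this profile is not an equilibrium.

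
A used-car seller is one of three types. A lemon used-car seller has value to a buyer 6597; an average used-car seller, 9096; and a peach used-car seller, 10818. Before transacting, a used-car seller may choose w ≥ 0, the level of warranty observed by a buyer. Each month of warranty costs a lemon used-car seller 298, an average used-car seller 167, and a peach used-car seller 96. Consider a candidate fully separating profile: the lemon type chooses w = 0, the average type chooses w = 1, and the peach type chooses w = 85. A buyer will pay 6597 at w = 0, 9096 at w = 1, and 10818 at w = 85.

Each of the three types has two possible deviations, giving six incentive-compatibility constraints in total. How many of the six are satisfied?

3

Average (own payoff 9096 − 167×1 = 8929): to w=0 gives 6597 → no gain ✓; to w=85 gives 10818 − 167×85 = -3377 → no gain ✓.
Peach (own payoff 10818 − 96×85 = 2658): to w=0 gives 6597 → profitable ✗; to w=1 gives 9096 − 96×1 = 9000 → profitable ✗.
Lemon (own payoff 6597): to w=1 gives 9096 − 298×1 = 8798 → profitable ✗; to w=85 gives 10818 − 298×85 = -14512 → no gain ✓.
3 of the 6 constraints hold; not an equilibrium.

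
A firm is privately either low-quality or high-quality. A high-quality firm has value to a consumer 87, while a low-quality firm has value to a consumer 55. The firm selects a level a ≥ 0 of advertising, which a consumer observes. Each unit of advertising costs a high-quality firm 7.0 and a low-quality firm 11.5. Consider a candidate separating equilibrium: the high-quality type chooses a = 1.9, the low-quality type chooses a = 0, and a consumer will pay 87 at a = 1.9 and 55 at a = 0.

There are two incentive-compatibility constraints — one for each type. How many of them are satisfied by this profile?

1

Low-quality type: stay at 0 → 55; mimic → 87 − 11.5 × 1.9 = 65.15. IC fails (55 < 65.15).
High-quality type: signal → 87 − 7.0 × 1.9 = 73.7; deviate to 0 → 55. IC holds (73.7 ≥ 55).
1 of 2 constraints hold, so this profile is not an equilibrium.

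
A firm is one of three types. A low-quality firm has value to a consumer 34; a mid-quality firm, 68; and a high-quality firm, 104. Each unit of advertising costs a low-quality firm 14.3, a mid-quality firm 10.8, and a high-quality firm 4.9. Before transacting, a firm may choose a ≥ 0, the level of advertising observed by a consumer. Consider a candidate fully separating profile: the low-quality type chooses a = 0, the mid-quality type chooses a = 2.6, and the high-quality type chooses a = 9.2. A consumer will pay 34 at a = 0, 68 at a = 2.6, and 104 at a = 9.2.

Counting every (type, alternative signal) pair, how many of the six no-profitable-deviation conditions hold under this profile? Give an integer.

Mid-quality (own payoff 68 − 10.8×2.6 = 39.92): to a=0 gives 34 → no gain ✓; to a=9.2 gives 104 − 10.8×9.2 = 4.64 → no gain ✓.
Low-quality (own payoff 34): to a=2.6 gives 68 − 14.3×2.6 = 30.82 → no gain ✓; to a=9.2 gives 104 − 14.3×9.2 = -27.56 → no gain ✓.
High-quality (own payoff 104 − 4.9×9.2 = 58.92): to a=0 gives 34 → no gain ✓; to a=2.6 gives 68 − 4.9×2.6 = 55.26 → no gain ✓.
6 of the 6 constraints hold; this profile is a separating equilibrium.

6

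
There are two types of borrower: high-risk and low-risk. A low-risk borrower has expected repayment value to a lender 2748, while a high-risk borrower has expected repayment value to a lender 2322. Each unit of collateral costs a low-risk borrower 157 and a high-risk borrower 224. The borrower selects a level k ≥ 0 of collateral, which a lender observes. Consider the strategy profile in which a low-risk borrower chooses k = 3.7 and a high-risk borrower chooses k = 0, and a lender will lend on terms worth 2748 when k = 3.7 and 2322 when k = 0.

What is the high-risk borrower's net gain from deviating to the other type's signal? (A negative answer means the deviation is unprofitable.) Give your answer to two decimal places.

Playing k = 0 the high-risk borrower receives 2322.
Deviating to k = 3.7 brings payment 2748 at cost 224 × 3.7 = 828.8, netting 1919.2.
Gain from deviating: 1919.2 − 2322 = -402.80.
The gain is negative, so the high-risk type's incentive-compatibility constraint is satisfied.

-402.80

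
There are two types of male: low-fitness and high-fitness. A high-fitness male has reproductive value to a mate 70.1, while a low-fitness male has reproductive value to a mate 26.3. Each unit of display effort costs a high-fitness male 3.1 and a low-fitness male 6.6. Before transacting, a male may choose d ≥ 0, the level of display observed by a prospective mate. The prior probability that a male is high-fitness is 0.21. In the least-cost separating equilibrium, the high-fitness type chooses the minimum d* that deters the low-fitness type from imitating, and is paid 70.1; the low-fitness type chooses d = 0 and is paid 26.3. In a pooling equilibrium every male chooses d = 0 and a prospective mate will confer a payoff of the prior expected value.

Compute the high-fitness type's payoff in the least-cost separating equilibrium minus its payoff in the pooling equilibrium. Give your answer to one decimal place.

Least-cost separating signal: d* solves 26.3 = 70.1 − 6.6·d*, so d* = (70.1 − 26.3)/6.6 ≈ 6.6364.
High-fitness type's separating payoff: 70.1 − 3.1 × d* = 70.1 − 3.1 × (70.1 − 26.3)/6.6 = 70.1 − 135.78/6.6 ≈ 49.527.
Pooling payoff: 0.21 × 70.1 + 0.79 × 26.3 = 35.498.
Difference: 49.527 − 35.498 = 14.029, i.e. 14.0 to one decimal place.
The high-fitness type prefers to separate.

14.0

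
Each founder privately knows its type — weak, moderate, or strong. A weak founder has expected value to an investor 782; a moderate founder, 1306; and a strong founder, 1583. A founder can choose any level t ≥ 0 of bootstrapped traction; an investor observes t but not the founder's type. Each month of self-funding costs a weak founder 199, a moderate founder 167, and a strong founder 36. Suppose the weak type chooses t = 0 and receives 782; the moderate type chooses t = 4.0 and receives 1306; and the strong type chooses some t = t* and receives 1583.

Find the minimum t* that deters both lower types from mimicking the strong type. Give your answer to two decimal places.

5.66

Moderate type (on-path payoff 1306 − 167×4.0 = 638) won't mimic when 638 ≥ 1583 − 167·t*, i.e. t* ≥ 5.66.
Weak type (on-path payoff 782) won't mimic when 782 ≥ 1583 − 199·t*, i.e. t* ≥ 4.03.
Both must hold, so t* = max(4.03, 5.66) = 5.66. The moderate type's constraint binds.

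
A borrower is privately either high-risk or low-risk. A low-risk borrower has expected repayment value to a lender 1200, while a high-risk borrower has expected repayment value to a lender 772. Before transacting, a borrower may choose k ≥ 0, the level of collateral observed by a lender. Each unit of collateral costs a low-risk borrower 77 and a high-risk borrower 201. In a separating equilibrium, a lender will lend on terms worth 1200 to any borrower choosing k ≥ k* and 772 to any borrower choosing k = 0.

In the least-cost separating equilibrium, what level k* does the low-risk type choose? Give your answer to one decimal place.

A high-risk borrower choosing k = 0 receives 772.
Imitating at k* instead would pay 1200 at cost 201·k*, netting 1200 − 201·k*.
Indifference: 772 = 1200 − 201·k*, so k* = (1200 − 772) / 201 ≈ 2.1.
At k* the high-risk type's incentive constraint just binds; the low-risk type strictly prefers k* since its per-unit cost is lower.

2.1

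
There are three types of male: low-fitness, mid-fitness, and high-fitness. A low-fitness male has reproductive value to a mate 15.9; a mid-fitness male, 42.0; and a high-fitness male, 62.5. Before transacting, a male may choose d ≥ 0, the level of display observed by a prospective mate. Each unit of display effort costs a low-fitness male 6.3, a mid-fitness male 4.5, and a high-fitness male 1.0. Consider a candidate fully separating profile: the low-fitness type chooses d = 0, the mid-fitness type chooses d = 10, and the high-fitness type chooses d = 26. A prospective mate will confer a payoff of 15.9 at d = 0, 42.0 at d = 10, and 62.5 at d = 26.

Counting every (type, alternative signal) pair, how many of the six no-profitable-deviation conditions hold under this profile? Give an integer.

Mid-fitness (own payoff 42.0 − 4.5×10 = -3): to d=0 gives 15.9 → profitable ✗; to d=26 gives 62.5 − 4.5×26 = -54.5 → no gain ✓.
High-fitness (own payoff 62.5 − 1.0×26 = 36.5): to d=0 gives 15.9 → no gain ✓; to d=10 gives 42.0 − 1.0×10 = 32 → no gain ✓.
Low-fitness (own payoff 15.9): to d=10 gives 42.0 − 6.3×10 = -21 → no gain ✓; to d=26 gives 62.5 − 6.3×26 = -101.3 → no gain ✓.
5 of the 6 constraints hold; not an equilibrium.

5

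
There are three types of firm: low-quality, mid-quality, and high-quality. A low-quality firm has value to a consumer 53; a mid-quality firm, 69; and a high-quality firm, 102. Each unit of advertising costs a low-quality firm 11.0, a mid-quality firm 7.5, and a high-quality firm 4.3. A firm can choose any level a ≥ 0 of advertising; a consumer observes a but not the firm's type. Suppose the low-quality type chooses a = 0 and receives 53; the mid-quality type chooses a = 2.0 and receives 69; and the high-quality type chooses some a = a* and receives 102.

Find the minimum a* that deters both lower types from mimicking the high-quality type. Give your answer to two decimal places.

Low-quality type (on-path payoff 53) won't mimic when 53 ≥ 102 − 11.0·a*, i.e. a* ≥ 4.45.
Mid-quality type (on-path payoff 69 − 7.5×2.0 = 54) won't mimic when 54 ≥ 102 − 7.5·a*, i.e. a* ≥ 6.40.
Both must hold, so a* = max(4.45, 6.40) = 6.40. The mid-quality type's constraint binds.

6.40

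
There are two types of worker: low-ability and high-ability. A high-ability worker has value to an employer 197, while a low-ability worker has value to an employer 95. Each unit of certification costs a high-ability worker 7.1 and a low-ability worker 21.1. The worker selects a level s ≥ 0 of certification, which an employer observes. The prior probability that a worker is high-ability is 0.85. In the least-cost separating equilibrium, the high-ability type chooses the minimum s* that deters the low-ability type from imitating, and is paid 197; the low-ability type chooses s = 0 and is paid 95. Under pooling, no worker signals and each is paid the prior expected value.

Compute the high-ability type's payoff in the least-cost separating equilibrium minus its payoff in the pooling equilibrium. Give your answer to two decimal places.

-19.02

Least-cost separating signal: s* solves 95 = 197 − 21.1·s*, so s* = (197 − 95)/21.1 ≈ 4.8341.
High-ability type's separating payoff: 197 − 7.1 × s* = 197 − 7.1 × (197 − 95)/21.1 = 197 − 724.2/21.1 ≈ 162.6777.
Pooling payoff: 0.85 × 197 + 0.15 × 95 = 181.7.
Difference: 162.6777 − 181.7 = -19.0223, i.e. -19.02 to two decimal places.
The high-ability type would prefer the pooling outcome.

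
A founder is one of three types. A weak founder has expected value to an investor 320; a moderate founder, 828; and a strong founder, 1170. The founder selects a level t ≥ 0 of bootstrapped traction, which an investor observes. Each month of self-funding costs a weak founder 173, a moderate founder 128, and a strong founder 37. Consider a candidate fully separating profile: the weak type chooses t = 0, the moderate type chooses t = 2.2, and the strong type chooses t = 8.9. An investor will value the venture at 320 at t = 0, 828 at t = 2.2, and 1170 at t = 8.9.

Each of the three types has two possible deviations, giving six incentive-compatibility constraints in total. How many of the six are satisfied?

Moderate (own payoff 828 − 128×2.2 = 546.4): to t=0 gives 320 → no gain ✓; to t=8.9 gives 1170 − 128×8.9 = 30.8 → no gain ✓.
Weak (own payoff 320): to t=2.2 gives 828 − 173×2.2 = 447.4 → profitable ✗; to t=8.9 gives 1170 − 173×8.9 = -369.7 → no gain ✓.
Strong (own payoff 1170 − 37×8.9 = 840.7): to t=0 gives 320 → no gain ✓; to t=2.2 gives 828 − 37×2.2 = 746.6 → no gain ✓.
5 of the 6 constraints hold; not an equilibrium.

5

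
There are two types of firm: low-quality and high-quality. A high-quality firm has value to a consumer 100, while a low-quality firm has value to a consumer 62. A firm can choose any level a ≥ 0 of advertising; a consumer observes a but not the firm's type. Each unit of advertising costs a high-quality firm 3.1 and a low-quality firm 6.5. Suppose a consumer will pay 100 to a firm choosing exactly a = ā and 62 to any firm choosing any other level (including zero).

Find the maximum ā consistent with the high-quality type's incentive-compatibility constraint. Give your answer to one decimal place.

12.3

Choosing ā yields the high-quality type 100 − 3.1·ā; choosing zero yields 62.
The high-quality type is indifferent at 100 − 3.1·ā = 62, i.e. ā = (100 − 62) / 3.1 ≈ 12.3.
For any ā above 12.3 the high-quality type would rather pool at zero, so separation collapses.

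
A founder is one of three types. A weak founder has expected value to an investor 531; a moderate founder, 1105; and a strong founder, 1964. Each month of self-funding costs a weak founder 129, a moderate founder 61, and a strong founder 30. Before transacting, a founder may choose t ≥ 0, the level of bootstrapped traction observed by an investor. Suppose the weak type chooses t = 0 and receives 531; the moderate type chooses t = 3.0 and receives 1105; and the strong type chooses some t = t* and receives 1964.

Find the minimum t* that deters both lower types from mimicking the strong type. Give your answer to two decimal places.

Weak type (on-path payoff 531) won't mimic when 531 ≥ 1964 − 129·t*, i.e. t* ≥ 11.11.
Moderate type (on-path payoff 1105 − 61×3.0 = 922) won't mimic when 922 ≥ 1964 − 61·t*, i.e. t* ≥ 17.08.
Both must hold, so t* = max(11.11, 17.08) = 17.08. The moderate type's constraint binds.

17.08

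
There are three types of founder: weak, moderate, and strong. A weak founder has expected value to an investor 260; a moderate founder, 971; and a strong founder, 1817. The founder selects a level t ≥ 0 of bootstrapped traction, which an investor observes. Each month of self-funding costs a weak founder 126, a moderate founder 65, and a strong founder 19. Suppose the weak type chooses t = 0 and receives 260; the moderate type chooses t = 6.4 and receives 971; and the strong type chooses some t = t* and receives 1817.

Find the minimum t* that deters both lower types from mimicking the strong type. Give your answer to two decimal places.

19.42

Weak type (on-path payoff 260) won't mimic when 260 ≥ 1817 − 126·t*, i.e. t* ≥ 12.36.
Moderate type (on-path payoff 971 − 65×6.4 = 555) won't mimic when 555 ≥ 1817 − 65·t*, i.e. t* ≥ 19.42.
Both must hold, so t* = max(12.36, 19.42) = 19.42. The moderate type's constraint binds.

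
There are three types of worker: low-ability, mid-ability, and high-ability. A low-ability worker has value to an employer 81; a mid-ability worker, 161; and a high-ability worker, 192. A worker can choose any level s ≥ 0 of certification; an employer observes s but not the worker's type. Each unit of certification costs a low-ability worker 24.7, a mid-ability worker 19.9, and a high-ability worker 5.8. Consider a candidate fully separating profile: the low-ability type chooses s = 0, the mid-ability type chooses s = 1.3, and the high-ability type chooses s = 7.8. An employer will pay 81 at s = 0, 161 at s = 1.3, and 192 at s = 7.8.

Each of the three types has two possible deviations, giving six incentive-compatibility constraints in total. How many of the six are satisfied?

Low-ability (own payoff 81): to s=1.3 gives 161 − 24.7×1.3 = 128.89 → profitable ✗; to s=7.8 gives 192 − 24.7×7.8 = -0.66 → no gain ✓.
Mid-ability (own payoff 161 − 19.9×1.3 = 135.13): to s=0 gives 81 → no gain ✓; to s=7.8 gives 192 − 19.9×7.8 = 36.78 → no gain ✓.
High-ability (own payoff 192 − 5.8×7.8 = 146.76): to s=0 gives 81 → no gain ✓; to s=1.3 gives 161 − 5.8×1.3 = 153.46 → profitable ✗.
4 of the 6 constraints hold; not an equilibrium.

4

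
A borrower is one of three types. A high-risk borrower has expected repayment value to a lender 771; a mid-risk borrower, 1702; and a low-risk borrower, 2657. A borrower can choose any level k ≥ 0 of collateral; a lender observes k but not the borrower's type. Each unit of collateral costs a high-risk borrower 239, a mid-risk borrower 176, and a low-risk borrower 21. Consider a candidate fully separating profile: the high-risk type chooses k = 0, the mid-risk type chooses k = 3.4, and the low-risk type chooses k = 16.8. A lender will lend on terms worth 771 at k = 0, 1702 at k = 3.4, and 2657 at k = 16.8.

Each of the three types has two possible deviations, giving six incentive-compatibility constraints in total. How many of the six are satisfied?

5

Low-risk (own payoff 2657 − 21×16.8 = 2304.2): to k=0 gives 771 → no gain ✓; to k=3.4 gives 1702 − 21×3.4 = 1630.6 → no gain ✓.
Mid-risk (own payoff 1702 − 176×3.4 = 1103.6): to k=0 gives 771 → no gain ✓; to k=16.8 gives 2657 − 176×16.8 = -299.8 → no gain ✓.
High-risk (own payoff 771): to k=3.4 gives 1702 − 239×3.4 = 889.4 → profitable ✗; to k=16.8 gives 2657 − 239×16.8 = -1358.2 → no gain ✓.
5 of the 6 constraints hold; not an equilibrium.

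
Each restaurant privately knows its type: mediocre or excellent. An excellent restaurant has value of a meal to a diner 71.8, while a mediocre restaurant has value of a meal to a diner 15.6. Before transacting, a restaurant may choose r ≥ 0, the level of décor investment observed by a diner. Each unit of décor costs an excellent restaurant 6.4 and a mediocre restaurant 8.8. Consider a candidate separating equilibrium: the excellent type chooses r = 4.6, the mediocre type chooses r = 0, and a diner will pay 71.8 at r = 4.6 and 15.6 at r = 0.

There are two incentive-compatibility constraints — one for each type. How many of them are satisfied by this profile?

Excellent type: signal → 71.8 − 6.4 × 4.6 = 42.36; deviate to 0 → 15.6. IC holds (42.36 ≥ 15.6).
Mediocre type: stay at 0 → 15.6; mimic → 71.8 − 8.8 × 4.6 = 31.32. IC fails (15.6 < 31.32).
1 of 2 constraints hold, so this profile is not an equilibrium.

1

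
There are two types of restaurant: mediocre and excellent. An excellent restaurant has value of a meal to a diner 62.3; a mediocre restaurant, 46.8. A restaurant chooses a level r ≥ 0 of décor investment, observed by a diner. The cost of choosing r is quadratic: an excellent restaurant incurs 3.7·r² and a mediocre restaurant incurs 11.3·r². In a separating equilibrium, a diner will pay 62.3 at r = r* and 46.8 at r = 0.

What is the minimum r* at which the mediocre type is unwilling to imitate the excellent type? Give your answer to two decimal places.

1.17

The mediocre type at r = 0 receives 46.8; imitating at r* yields 62.3 − 11.3·r*².
Indifference: 46.8 = 62.3 − 11.3·r*², so r*² = (62.3 − 46.8) / 11.3 ≈ 1.3717.
r* = √1.3717 ≈ 1.17.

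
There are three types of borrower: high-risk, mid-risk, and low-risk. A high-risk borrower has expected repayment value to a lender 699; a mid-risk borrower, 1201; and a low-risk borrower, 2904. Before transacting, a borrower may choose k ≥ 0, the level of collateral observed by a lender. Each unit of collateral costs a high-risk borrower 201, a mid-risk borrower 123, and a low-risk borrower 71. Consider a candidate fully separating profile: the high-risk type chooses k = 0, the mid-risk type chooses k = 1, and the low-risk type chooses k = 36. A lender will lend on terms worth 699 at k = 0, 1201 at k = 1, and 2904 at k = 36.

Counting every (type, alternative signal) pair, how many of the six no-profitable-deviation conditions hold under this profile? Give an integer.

Mid-risk (own payoff 1201 − 123×1 = 1078): to k=0 gives 699 → no gain ✓; to k=36 gives 2904 − 123×36 = -1524 → no gain ✓.
Low-risk (own payoff 2904 − 71×36 = 348): to k=0 gives 699 → profitable ✗; to k=1 gives 1201 − 71×1 = 1130 → profitable ✗.
High-risk (own payoff 699): to k=1 gives 1201 − 201×1 = 1000 → profitable ✗; to k=36 gives 2904 − 201×36 = -4332 → no gain ✓.
3 of the 6 constraints hold; not an equilibrium.

3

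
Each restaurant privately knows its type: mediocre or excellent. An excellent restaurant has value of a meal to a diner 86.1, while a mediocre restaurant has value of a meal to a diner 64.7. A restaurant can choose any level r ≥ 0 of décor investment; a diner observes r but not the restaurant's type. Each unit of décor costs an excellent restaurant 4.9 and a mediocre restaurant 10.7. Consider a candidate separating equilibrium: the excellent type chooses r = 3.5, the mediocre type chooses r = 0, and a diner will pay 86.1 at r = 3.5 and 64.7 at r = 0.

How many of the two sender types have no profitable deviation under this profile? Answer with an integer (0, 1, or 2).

Mediocre type: stay at 0 → 64.7; mimic → 86.1 − 10.7 × 3.5 = 48.65. IC holds (64.7 ≥ 48.65).
Excellent type: signal → 86.1 − 4.9 × 3.5 = 68.95; deviate to 0 → 64.7. IC holds (68.95 ≥ 64.7).
2 of 2 constraints hold, so this is a separating equilibrium.

2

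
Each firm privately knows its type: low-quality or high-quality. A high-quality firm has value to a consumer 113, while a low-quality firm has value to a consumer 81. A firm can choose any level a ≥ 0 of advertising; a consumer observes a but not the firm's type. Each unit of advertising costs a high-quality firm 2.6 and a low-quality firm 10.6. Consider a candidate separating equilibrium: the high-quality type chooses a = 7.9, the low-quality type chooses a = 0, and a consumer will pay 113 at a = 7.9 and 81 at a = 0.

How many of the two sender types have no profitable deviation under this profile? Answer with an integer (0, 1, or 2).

2

Low-quality type: stay at 0 → 81; mimic → 113 − 10.6 × 7.9 = 29.26. IC holds (81 ≥ 29.26).
High-quality type: signal → 113 − 2.6 × 7.9 = 92.46; deviate to 0 → 81. IC holds (92.46 ≥ 81).
2 of 2 constraints hold, so this is a separating equilibrium.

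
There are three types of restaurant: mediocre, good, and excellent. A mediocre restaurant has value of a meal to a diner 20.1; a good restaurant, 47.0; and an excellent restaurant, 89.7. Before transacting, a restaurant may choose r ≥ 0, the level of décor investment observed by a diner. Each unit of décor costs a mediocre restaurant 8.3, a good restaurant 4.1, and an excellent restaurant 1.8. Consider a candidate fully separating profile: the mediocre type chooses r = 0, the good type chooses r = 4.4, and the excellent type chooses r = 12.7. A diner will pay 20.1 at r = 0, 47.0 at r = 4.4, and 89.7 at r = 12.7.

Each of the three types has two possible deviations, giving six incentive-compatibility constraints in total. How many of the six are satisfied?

5

Good (own payoff 47.0 − 4.1×4.4 = 28.96): to r=0 gives 20.1 → no gain ✓; to r=12.7 gives 89.7 − 4.1×12.7 = 37.63 → profitable ✗.
Mediocre (own payoff 20.1): to r=4.4 gives 47.0 − 8.3×4.4 = 10.48 → no gain ✓; to r=12.7 gives 89.7 − 8.3×12.7 = -15.71 → no gain ✓.
Excellent (own payoff 89.7 − 1.8×12.7 = 66.84): to r=0 gives 20.1 → no gain ✓; to r=4.4 gives 47.0 − 1.8×4.4 = 39.08 → no gain ✓.
5 of the 6 constraints hold; not an equilibrium.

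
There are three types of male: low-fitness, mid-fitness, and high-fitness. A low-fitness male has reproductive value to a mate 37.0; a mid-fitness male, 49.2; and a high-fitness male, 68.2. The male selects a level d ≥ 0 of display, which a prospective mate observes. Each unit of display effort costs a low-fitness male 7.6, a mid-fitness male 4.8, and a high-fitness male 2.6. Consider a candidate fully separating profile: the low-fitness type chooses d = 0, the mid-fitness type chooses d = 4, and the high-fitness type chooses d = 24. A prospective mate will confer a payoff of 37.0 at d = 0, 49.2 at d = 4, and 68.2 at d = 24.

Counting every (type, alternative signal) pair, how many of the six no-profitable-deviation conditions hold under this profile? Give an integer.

3

Low-fitness (own payoff 37.0): to d=4 gives 49.2 − 7.6×4 = 18.8 → no gain ✓; to d=24 gives 68.2 − 7.6×24 = -114.2 → no gain ✓.
Mid-fitness (own payoff 49.2 − 4.8×4 = 30): to d=0 gives 37.0 → profitable ✗; to d=24 gives 68.2 − 4.8×24 = -47 → no gain ✓.
High-fitness (own payoff 68.2 − 2.6×24 = 5.8): to d=0 gives 37.0 → profitable ✗; to d=4 gives 49.2 − 2.6×4 = 38.8 → profitable ✗.
3 of the 6 constraints hold; not an equilibrium.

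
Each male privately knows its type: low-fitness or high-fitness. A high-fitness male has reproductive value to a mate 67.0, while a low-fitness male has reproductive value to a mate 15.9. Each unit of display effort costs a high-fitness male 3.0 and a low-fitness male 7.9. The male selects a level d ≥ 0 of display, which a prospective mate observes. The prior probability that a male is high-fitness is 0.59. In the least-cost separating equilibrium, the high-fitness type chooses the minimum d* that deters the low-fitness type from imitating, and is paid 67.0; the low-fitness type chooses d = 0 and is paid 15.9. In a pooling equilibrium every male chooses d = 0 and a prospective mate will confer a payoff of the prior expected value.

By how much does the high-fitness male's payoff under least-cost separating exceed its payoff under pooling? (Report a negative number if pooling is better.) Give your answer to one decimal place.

Least-cost separating signal: d* solves 15.9 = 67.0 − 7.9·d*, so d* = (67.0 − 15.9)/7.9 ≈ 6.4684.
High-fitness type's separating payoff: 67.0 − 3.0 × d* = 67.0 − 3.0 × (67.0 − 15.9)/7.9 = 67.0 − 153.3/7.9 ≈ 47.595.
Pooling payoff: 0.59 × 67.0 + 0.41 × 15.9 = 46.049.
Difference: 47.595 − 46.049 = 1.546, i.e. 1.5 to one decimal place.
The high-fitness type prefers to separate.

1.5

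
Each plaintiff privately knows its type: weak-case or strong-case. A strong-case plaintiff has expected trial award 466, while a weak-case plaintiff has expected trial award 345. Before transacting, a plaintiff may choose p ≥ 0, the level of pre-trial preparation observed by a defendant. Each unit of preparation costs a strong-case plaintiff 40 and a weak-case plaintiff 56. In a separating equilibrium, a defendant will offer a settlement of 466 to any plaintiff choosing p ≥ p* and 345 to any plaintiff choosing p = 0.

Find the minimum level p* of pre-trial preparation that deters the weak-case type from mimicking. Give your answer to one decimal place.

2.2

A weak-case plaintiff choosing p = 0 receives 345.
Imitating at p* instead would pay 466 at cost 56·p*, netting 466 − 56·p*.
Indifference: 345 = 466 − 56·p*, so p* = (466 − 345) / 56 ≈ 2.2.
At p* the weak-case type's incentive constraint just binds; the strong-case type strictly prefers p* since its per-unit cost is lower.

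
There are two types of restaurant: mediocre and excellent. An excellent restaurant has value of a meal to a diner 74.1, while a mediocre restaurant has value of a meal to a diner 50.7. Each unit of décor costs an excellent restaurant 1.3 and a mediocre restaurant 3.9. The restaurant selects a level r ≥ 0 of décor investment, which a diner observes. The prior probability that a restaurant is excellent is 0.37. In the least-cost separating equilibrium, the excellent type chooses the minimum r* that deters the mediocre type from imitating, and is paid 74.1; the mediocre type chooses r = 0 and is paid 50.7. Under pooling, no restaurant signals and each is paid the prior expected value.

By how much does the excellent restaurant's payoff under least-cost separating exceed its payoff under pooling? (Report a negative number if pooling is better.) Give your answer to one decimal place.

Least-cost separating signal: r* solves 50.7 = 74.1 − 3.9·r*, so r* = (74.1 − 50.7)/3.9 = 6.
Excellent type's separating payoff: 74.1 − 1.3 × r* = 74.1 − 1.3 × (74.1 − 50.7)/3.9 = 74.1 − 30.42/3.9 = 66.3.
Pooling payoff: 0.37 × 74.1 + 0.63 × 50.7 = 59.358.
Difference: 66.3 − 59.358 = 6.942, i.e. 6.9 to one decimal place.
The excellent type prefers to separate.

6.9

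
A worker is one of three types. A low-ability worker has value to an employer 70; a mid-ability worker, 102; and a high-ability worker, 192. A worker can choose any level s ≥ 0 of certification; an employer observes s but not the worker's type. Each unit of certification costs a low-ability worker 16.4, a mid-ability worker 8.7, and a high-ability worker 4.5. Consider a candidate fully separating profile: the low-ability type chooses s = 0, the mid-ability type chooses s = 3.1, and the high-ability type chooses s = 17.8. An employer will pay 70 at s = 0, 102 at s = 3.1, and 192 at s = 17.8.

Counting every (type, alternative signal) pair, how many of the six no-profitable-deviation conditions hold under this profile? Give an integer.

6

Low-ability (own payoff 70): to s=3.1 gives 102 − 16.4×3.1 = 51.16 → no gain ✓; to s=17.8 gives 192 − 16.4×17.8 = -99.92 → no gain ✓.
Mid-ability (own payoff 102 − 8.7×3.1 = 75.03): to s=0 gives 70 → no gain ✓; to s=17.8 gives 192 − 8.7×17.8 = 37.14 → no gain ✓.
High-ability (own payoff 192 − 4.5×17.8 = 111.9): to s=0 gives 70 → no gain ✓; to s=3.1 gives 102 − 4.5×3.1 = 88.05 → no gain ✓.
6 of the 6 constraints hold; this profile is a separating equilibrium.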